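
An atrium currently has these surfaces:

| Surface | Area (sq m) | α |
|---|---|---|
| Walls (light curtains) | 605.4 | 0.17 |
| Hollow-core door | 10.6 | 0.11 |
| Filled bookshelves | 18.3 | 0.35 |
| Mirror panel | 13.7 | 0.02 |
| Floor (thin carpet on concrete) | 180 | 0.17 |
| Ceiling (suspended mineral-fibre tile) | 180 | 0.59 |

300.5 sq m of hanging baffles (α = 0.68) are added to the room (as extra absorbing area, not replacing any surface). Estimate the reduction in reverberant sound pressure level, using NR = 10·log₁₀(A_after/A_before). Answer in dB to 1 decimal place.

Total absorption A_before = 605.4×0.17 + 10.6×0.11 + 18.3×0.35 + 13.7×0.02 + 180×0.17 + 180×0.59
  = 102.918 + 1.166 + 6.405 + 0.274 + 30.600 + 106.200 = 247.563 sq m sabins.
Added absorption = 300.5 × 0.68 = 204.340 sabins.
New total A_after = 451.903 sabins.
NR = 10·log₁₀(451.903/247.563) = 2.6 dB.

2.6 dB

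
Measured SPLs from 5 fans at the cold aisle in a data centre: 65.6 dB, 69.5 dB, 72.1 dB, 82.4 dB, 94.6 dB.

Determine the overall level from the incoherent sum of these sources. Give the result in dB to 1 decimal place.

94.9 dB

Sum in the linear (power) domain: Σ 10^(Lᵢ/10) = 10^(65.6/10) + 10^(69.5/10) + 10^(72.1/10) + 10^(82.4/10) + 10^(94.6/10) = 3.087e+09.
Back to dB: 10·log₁₀ Σ = 94.9 dB.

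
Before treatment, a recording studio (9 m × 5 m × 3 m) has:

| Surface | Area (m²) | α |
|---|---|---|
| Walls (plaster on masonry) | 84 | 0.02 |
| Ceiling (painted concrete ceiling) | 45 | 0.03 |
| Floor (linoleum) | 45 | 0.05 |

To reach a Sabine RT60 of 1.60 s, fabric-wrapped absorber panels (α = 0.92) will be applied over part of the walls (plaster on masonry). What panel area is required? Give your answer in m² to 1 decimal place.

9.2

Summing Sᵢαᵢ: 1.680 + 1.350 + 2.250 → A₁ = 5.280 sabins.
Required A₂ = 0.161·135/1.60 = 13.584 sabins.
ΔA needed = 13.584 − 5.280 = 8.304 sabins.
Each m² of panel replacing the walls (plaster on masonry) adds (0.92 − 0.02) = 0.90 sabins.
Area = ΔA/Δα = 8.304/0.90 = 9.2 m².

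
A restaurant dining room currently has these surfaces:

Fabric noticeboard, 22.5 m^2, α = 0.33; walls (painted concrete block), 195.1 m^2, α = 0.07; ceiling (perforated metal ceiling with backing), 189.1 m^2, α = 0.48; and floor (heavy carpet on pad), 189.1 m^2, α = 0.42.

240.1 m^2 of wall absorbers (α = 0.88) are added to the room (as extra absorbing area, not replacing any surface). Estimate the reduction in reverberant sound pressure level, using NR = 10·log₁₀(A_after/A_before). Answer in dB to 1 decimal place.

A_before = Σ Sᵢαᵢ = 22.5·0.33 + 195.1·0.07 + 189.1·0.48 + 189.1·0.42 = 191.272 sabins.
Treatment contributes 240.1·0.88 = 211.288 sabins.
A_after = 191.272 + 211.288 = 402.560 sabins.
Reduction = 10 log₁₀(A_after/A_before) = 10 log₁₀(2.1046) = 3.2 dB.

3.2 dB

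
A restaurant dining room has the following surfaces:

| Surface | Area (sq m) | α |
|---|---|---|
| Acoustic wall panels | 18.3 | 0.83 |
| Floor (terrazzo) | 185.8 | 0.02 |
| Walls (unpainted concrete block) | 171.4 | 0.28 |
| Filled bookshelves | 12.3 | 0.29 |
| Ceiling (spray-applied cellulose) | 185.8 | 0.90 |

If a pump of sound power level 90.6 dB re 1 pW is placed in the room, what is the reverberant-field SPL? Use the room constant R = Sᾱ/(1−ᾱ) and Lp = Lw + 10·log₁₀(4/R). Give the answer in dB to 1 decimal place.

A = 237.684 sabins; S = 573.6 sq m.
ᾱ = 237.684/573.6 = 0.4144; R = Sᾱ/(1−ᾱ) = 237.684/(1−0.4144) = 405.881 sq m.
Lp = 90.6 + 10·log₁₀(4/405.881) = 90.6 + (-20.06) = 70.5 dB.

70.5 dB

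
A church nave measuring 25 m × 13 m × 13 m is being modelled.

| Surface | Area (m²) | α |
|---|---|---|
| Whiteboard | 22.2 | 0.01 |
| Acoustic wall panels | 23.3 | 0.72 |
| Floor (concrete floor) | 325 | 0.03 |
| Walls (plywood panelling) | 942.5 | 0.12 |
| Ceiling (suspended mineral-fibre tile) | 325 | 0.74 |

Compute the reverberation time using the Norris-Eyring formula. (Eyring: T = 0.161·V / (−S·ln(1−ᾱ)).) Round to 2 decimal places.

Total surface area S = 22.2 + 23.3 + 325 + 942.5 + 325 = 1638.0 m².
Σ(Sᵢαᵢ) = 22.2×0.01 + 23.3×0.72 + 325×0.03 + 942.5×0.12 + 325×0.74 = 380.348.
ᾱ = 380.348 / 1638.0 = 0.2322.
Eyring denominator: −S ln(1−ᾱ) = 432.802.
V = 25 × 13 × 13 = 4225 m³.
T = 0.161·V/[−S·ln(1−ᾱ)] = 0.161·4225/432.802 = 1.57 s.

1.57 s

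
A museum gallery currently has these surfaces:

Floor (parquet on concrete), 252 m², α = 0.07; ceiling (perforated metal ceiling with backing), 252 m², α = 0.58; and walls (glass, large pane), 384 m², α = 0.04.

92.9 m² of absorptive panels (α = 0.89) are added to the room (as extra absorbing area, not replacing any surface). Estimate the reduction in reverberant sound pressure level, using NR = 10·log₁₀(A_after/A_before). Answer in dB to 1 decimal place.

1.6 dB

A_before = Σ Sᵢαᵢ = 252*0.07 + 252*0.58 + 384*0.04 = 179.160 sabins.
Treatment contributes 92.9·0.89 = 82.681 sabins.
New total A_after = 261.841 sabins.
Reduction = 10 log₁₀(A_after/A_before) = 10 log₁₀(1.4615) = 1.6 dB.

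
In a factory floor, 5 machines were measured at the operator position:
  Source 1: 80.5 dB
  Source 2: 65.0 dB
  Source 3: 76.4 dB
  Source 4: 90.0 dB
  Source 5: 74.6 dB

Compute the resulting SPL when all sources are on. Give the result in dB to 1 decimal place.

90.7 dB

Sum in the linear (power) domain: Σ 10^(Lᵢ/10) = 10^(80.5/10) + 10^(65.0/10) + 10^(76.4/10) + 10^(90.0/10) + 10^(74.6/10) = 1.188e+09.
Back to dB: 10·log₁₀ Σ = 90.7 dB.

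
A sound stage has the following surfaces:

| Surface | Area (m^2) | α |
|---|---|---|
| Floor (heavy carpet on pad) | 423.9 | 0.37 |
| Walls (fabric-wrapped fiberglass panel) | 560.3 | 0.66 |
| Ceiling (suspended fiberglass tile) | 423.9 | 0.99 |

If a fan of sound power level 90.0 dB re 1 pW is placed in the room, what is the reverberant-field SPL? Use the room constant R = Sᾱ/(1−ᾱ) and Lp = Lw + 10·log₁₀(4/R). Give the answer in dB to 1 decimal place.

Σ(Sᵢαᵢ) = 423.9·0.37 + 560.3·0.66 + 423.9·0.99 = 946.302; total area S = 1408.1 m^2.
ᾱ = 0.6720, so room constant R = A/(1−ᾱ) = 2885.067 m^2.
Lp = Lw + 10 log₁₀(4/R) = 90.0 -28.58 = 61.4 dB.

61.4 dB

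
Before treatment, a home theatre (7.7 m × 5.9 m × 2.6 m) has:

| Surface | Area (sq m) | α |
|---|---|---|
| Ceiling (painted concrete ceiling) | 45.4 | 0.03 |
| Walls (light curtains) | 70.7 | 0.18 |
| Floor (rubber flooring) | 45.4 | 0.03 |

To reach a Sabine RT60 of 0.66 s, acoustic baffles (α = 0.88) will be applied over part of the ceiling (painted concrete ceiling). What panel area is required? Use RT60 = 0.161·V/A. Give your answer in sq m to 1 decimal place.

15.7

Summing Sᵢαᵢ: 1.362 + 12.726 + 1.362 → A₁ = 15.450 sabins.
V = 118.118 m³. Target absorption A₂ = 0.161 × 118.118 / 0.66 = 28.814 sabins.
Absorption to add: 28.814 − 15.450 = 13.364 sabins.
Each sq m of panel replacing the ceiling (painted concrete ceiling) adds (0.88 − 0.03) = 0.85 sabins.
Area = ΔA/Δα = 13.364/0.85 = 15.7 sq m.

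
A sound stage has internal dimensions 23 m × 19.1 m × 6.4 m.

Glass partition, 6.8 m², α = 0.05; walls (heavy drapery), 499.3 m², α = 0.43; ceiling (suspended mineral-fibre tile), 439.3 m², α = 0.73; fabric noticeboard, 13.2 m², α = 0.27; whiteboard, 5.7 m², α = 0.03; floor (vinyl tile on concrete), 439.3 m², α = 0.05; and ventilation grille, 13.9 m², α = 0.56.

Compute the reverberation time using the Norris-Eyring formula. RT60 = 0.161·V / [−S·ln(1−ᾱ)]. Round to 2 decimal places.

Total surface area S = 6.8 + 499.3 + 439.3 + 13.2 + 5.7 + 439.3 + 13.9 = 1417.5 m².
Absorption A = 6.8×0.05 + 499.3×0.43 + 439.3×0.73 + 13.2×0.27 + 5.7×0.03 + 439.3×0.05 + 13.9×0.56 = 569.212 sabins.
Mean coefficient ᾱ = A/S = 0.4016.
Eyring denominator: −S ln(1−ᾱ) = 727.880.
V = 23 × 19.1 × 6.4 = 2811.52 m³.
RT60 = 0.161 × 2811.52 / 727.880 = 0.62 s.

0.62 seconds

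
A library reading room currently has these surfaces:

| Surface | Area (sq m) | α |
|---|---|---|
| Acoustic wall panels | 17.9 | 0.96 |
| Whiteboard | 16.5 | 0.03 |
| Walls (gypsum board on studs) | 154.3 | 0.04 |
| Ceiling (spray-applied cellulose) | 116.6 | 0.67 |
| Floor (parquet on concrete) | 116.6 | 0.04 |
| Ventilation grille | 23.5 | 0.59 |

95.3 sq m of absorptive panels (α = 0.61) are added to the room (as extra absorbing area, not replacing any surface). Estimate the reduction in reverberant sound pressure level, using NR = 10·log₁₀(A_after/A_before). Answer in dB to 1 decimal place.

1.7 dB

Equivalent absorption area: A_before = 17.9*0.96 + 16.5*0.03 + 154.3*0.04 + 116.6*0.67 + 116.6*0.04 + 23.5*0.59 = 120.502 sq m.
Treatment contributes 95.3·0.61 = 58.133 sabins.
A_after = 120.502 + 58.133 = 178.635 sabins.
Reduction = 10 log₁₀(A_after/A_before) = 10 log₁₀(1.4824) = 1.7 dB.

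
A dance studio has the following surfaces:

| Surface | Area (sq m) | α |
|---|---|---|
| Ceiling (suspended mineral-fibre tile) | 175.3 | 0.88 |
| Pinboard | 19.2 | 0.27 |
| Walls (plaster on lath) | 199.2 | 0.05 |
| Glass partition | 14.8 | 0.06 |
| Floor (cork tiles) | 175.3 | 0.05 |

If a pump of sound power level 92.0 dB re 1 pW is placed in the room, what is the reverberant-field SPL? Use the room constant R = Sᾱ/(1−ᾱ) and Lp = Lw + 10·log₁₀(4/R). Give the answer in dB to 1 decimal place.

73.9 dB

A = 179.061 sabins; S = 583.8 sq m.
ᾱ = 0.3067, so room constant R = A/(1−ᾱ) = 258.273 sq m.
Lp = 92.0 + 10·log₁₀(4/258.273) = 92.0 + (-18.10) = 73.9 dB.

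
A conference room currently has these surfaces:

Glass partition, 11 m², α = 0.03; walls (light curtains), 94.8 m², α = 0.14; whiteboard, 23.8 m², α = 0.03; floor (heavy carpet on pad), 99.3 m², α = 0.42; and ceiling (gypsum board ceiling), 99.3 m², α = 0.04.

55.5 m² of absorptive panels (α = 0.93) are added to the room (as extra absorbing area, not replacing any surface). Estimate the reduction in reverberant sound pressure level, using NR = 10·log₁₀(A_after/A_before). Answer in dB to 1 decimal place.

2.7 dB

Summing Sᵢαᵢ: 0.330 + 13.272 + 0.714 + 41.706 + 3.972 → A_before = 59.994 sabins.
Treatment contributes 55.5·0.93 = 51.615 sabins.
New total A_after = 111.609 sabins.
NR = 10·log₁₀(111.609/59.994) = 2.7 dB.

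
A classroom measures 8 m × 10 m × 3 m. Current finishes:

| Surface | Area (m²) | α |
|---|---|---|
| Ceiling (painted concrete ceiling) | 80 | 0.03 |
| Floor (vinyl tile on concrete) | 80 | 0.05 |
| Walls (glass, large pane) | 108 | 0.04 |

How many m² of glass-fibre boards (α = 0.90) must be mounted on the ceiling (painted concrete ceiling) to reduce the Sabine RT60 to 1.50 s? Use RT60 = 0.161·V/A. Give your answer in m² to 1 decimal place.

17.3

Summing Sᵢαᵢ: 2.400 + 4.000 + 4.320 → A₁ = 10.720 sabins.
Required A₂ = 0.161·240/1.50 = 25.760 sabins.
ΔA needed = 25.760 − 10.720 = 15.040 sabins.
Net gain per m²: Δα = 0.90 − 0.03 = 0.87.
Area = ΔA/Δα = 15.040/0.87 = 17.3 m².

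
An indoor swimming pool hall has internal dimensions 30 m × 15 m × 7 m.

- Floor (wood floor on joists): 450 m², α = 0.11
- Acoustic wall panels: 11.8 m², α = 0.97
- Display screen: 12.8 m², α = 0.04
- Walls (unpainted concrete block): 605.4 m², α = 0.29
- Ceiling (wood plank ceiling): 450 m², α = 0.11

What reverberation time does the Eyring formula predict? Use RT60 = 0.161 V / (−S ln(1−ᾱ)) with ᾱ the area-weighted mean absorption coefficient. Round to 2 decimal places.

1.60 s

Total surface area S = 450 + 11.8 + 12.8 + 605.4 + 450 = 1530.0 m².
Σ(Sᵢαᵢ) = 450×0.11 + 11.8×0.97 + 12.8×0.04 + 605.4×0.29 + 450×0.11 = 286.524.
Mean coefficient ᾱ = A/S = 0.1873.
−S·ln(1−ᾱ) = −1530.0 × ln(1 − 0.1873) = 317.312.
V = 30 × 15 × 7 = 3150 m³.
T = 0.161·V/[−S·ln(1−ᾱ)] = 0.161·3150/317.312 = 1.60 s.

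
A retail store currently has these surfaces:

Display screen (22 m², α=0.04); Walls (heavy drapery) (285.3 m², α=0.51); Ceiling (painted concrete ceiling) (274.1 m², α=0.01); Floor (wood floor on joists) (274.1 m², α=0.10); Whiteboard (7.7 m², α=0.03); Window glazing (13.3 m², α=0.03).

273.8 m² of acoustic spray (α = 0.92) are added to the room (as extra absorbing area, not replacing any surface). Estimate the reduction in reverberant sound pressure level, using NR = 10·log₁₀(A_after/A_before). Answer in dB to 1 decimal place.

3.8 dB

Total absorption A_before = 22×0.04 + 285.3×0.51 + 274.1×0.01 + 274.1×0.10 + 7.7×0.03 + 13.3×0.03
  = 0.880 + 145.503 + 2.741 + 27.410 + 0.231 + 0.399 = 177.164 m² sabins.
Treatment contributes 273.8·0.92 = 251.896 sabins.
A_after = 177.164 + 251.896 = 429.060 sabins.
Reduction = 10 log₁₀(A_after/A_before) = 10 log₁₀(2.4218) = 3.8 dB.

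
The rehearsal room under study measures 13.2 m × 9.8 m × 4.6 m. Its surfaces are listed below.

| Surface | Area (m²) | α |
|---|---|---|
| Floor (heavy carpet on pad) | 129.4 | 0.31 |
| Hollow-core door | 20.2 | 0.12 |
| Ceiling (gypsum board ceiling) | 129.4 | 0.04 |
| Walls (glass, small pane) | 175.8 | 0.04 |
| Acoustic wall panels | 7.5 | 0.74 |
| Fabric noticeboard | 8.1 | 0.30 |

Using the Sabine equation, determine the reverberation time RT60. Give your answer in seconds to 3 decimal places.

1.527 s

Summing Sᵢαᵢ: 40.114 + 2.424 + 5.176 + 7.032 + 5.550 + 2.430 → A = 62.726 sabins.
Volume V = 13.2 × 9.8 × 4.6 = 595.056 m³.
RT60 = 0.161 · V / A = 0.161 × 595.056 / 62.726 = 1.527 s.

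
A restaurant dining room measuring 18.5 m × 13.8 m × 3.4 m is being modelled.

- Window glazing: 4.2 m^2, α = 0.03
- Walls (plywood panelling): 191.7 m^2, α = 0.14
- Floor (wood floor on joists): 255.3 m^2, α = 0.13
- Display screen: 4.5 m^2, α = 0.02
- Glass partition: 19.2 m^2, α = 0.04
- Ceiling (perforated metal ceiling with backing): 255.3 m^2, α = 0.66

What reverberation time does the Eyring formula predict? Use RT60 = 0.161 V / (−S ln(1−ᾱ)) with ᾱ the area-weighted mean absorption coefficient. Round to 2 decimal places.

Total surface area S = 4.2 + 191.7 + 255.3 + 4.5 + 19.2 + 255.3 = 730.2 m^2.
Σ(Sᵢαᵢ) = 4.2·0.03 + 191.7·0.14 + 255.3·0.13 + 4.5·0.02 + 19.2·0.04 + 255.3·0.66 = 229.509.
Mean coefficient ᾱ = A/S = 0.3143.
Eyring denominator: −S ln(1−ᾱ) = 275.515.
V = 18.5 × 13.8 × 3.4 = 868.02 m³.
T = 0.161·V/[−S·ln(1−ᾱ)] = 0.161·868.02/275.515 = 0.51 s.

0.51 s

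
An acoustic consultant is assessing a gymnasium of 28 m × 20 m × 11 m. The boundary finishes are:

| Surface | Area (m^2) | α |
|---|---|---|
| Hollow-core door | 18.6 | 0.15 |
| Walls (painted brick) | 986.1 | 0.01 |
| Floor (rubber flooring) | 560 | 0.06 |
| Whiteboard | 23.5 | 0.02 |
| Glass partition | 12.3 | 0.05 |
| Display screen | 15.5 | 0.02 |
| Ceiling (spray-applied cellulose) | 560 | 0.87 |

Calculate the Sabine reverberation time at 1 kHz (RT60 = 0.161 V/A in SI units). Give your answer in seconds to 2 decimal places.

1.85 sec

Equivalent absorption area: A = 18.6*0.15 + 986.1*0.01 + 560*0.06 + 23.5*0.02 + 12.3*0.05 + 15.5*0.02 + 560*0.87 = 534.846 m^2.
Volume V = 28 × 20 × 11 = 6160 m³.
Sabine: RT60 = 0.161 × 6160 / 534.846 = 1.85 s.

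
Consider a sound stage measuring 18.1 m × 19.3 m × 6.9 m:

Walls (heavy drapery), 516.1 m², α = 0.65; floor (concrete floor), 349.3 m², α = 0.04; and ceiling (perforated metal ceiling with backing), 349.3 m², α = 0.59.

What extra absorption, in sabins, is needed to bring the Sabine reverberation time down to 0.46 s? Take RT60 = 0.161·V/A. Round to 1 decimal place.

Total absorption A₁ = 516.1*0.65 + 349.3*0.04 + 349.3*0.59
  = 335.465 + 13.972 + 206.087 = 555.524 m² sabins.
V = 2410.377 m³. Required absorption A₂ = 0.161 × 2410.377 / 0.46 = 843.632 sabins.
Shortfall: 843.632 − 555.524 = 288.1 sabins.

288.1 sabins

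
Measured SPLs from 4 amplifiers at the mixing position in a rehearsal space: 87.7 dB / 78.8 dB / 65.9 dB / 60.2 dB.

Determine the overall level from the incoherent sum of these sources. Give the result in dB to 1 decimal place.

Sum in the linear (power) domain: Σ 10^(Lᵢ/10) = 10^(87.7/10) + 10^(78.8/10) + 10^(65.9/10) + 10^(60.2/10) = 6.696e+08.
Back to dB: 10·log₁₀ Σ = 88.3 dB.

88.3 dB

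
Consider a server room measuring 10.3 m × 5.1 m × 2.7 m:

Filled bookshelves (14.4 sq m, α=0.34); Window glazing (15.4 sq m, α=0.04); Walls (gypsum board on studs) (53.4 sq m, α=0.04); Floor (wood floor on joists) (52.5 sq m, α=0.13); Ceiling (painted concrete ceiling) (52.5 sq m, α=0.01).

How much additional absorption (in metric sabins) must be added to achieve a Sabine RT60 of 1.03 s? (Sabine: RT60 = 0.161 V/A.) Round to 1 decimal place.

7.2 sabins

Equivalent absorption area: A₁ = 14.4×0.34 + 15.4×0.04 + 53.4×0.04 + 52.5×0.13 + 52.5×0.01 = 14.998 sq m.
Target A₂ = 0.161·141.831/1.03 = 22.170 sabins (V = 141.831 m³).
Shortfall: 22.170 − 14.998 = 7.2 sabins.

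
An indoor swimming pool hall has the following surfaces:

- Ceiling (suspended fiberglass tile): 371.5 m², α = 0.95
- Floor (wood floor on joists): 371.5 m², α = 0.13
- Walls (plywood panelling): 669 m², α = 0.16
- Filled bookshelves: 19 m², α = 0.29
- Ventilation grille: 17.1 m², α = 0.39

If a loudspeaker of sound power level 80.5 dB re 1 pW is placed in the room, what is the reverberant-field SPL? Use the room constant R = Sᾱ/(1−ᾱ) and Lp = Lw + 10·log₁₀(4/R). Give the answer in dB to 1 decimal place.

Σ(Sᵢαᵢ) = 371.5×0.95 + 371.5×0.13 + 669×0.16 + 19×0.29 + 17.1×0.39 = 520.439; total area S = 1448.1 m².
ᾱ = 0.3594, so room constant R = A/(1−ᾱ) = 812.424 m².
Lp = 80.5 + 10·log₁₀(4/812.424) = 80.5 + (-23.08) = 57.4 dB.

57.4 dB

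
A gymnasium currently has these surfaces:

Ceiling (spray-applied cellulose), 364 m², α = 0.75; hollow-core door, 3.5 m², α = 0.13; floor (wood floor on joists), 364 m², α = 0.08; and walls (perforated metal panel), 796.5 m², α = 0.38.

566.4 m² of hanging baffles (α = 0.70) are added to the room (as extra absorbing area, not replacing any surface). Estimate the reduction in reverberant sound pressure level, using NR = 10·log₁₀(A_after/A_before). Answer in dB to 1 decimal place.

2.2 dB

A_before = Σ Sᵢαᵢ = 364×0.75 + 3.5×0.13 + 364×0.08 + 796.5×0.38 = 605.245 sabins.
Added absorption = 566.4 × 0.70 = 396.480 sabins.
New total A_after = 1001.725 sabins.
Reduction = 10 log₁₀(A_after/A_before) = 10 log₁₀(1.6551) = 2.2 dB.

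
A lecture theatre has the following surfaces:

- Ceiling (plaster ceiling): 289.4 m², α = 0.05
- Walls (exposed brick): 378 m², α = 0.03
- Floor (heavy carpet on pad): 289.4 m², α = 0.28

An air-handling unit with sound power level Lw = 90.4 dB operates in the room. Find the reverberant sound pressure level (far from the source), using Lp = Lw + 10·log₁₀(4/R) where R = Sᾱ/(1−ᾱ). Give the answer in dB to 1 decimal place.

75.6 dB

A = 106.842 sabins; S = 956.8 m².
ᾱ = 106.842/956.8 = 0.1117; R = Sᾱ/(1−ᾱ) = 106.842/(1−0.1117) = 120.277 m².
Lp = Lw + 10 log₁₀(4/R) = 90.4 -14.78 = 75.6 dB.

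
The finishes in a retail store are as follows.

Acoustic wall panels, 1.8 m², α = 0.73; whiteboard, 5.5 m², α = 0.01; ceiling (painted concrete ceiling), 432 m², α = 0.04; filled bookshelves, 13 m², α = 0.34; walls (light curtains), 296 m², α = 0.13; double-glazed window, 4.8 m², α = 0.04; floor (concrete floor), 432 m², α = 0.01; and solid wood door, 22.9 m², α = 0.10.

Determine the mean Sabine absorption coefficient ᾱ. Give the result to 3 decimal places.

0.057

S = Σ Sᵢ = 1.8 + 5.5 + 432 + 13 + 296 + 4.8 + 432 + 22.9 = 1208.0 m².
Weighted sum Σ Sα = 68.351.
ᾱ = 68.351 / 1208.0 = 0.057.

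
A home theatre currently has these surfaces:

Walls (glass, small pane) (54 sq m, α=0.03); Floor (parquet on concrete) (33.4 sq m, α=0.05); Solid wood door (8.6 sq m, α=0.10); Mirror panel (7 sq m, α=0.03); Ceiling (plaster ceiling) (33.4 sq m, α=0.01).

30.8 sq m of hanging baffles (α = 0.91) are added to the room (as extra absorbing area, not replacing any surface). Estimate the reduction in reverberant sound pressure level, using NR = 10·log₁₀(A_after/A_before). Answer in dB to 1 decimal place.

8.4 dB

Equivalent absorption area: A_before = 54·0.03 + 33.4·0.05 + 8.6·0.10 + 7·0.03 + 33.4·0.01 = 4.694 sq m.
Treatment contributes 30.8·0.91 = 28.028 sabins.
New total A_after = 32.722 sabins.
Reduction = 10 log₁₀(A_after/A_before) = 10 log₁₀(6.9710) = 8.4 dB.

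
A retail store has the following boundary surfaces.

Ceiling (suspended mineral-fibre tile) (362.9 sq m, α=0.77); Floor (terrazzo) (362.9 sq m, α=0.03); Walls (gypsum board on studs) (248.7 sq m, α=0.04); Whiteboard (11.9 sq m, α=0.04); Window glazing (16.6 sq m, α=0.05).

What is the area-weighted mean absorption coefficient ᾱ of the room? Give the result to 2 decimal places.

S = Σ Sᵢ = 362.9 + 362.9 + 248.7 + 11.9 + 16.6 = 1003.0 sq m.
Σ(Sᵢαᵢ) = 362.9·0.77 + 362.9·0.03 + 248.7·0.04 + 11.9·0.04 + 16.6·0.05 = 301.574.
ᾱ = A/S = 0.30.

0.30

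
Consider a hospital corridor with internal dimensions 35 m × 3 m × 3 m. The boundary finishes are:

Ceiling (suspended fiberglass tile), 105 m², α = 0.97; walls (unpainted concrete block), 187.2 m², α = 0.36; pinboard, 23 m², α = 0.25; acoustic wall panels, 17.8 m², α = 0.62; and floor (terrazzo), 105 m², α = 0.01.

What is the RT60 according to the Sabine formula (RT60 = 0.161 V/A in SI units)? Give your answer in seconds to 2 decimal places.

0.27 seconds

A = Σ Sᵢαᵢ = 105×0.97 + 187.2×0.36 + 23×0.25 + 17.8×0.62 + 105×0.01 = 187.078 sabins.
Room volume: 315 m³.
Sabine: RT60 = 0.161 × 315 / 187.078 = 0.27 s.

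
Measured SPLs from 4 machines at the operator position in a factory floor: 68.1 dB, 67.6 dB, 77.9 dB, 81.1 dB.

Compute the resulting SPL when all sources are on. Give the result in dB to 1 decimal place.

Sum in the linear (power) domain: Σ 10^(Lᵢ/10) = 10^(68.1/10) + 10^(67.6/10) + 10^(77.9/10) + 10^(81.1/10) = 2.027e+08.
Combined level = 10 log₁₀(2.027e+08) = 83.1 dB.

83.1 dB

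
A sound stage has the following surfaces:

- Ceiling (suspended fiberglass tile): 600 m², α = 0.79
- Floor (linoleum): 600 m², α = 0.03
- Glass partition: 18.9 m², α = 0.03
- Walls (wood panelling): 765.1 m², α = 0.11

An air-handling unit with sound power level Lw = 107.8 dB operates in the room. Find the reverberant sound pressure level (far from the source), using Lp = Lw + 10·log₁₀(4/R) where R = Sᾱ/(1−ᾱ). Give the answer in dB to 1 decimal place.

84.7 dB

Σ(Sᵢαᵢ) = 600·0.79 + 600·0.03 + 18.9·0.03 + 765.1·0.11 = 576.728; total area S = 1984.0 m².
ᾱ = 576.728/1984.0 = 0.2907; R = Sᾱ/(1−ᾱ) = 576.728/(1−0.2907) = 813.095 m².
Lp = 107.8 + 10·log₁₀(4/813.095) = 107.8 + (-23.08) = 84.7 dB.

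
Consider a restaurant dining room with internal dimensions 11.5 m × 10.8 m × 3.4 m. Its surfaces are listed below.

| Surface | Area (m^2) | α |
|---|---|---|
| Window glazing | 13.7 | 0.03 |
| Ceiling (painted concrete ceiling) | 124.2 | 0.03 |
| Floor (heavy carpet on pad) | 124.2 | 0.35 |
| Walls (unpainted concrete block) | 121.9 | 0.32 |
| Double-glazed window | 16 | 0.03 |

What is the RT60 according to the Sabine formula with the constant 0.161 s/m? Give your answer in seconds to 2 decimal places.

A = Σ Sᵢαᵢ = 13.7*0.03 + 124.2*0.03 + 124.2*0.35 + 121.9*0.32 + 16*0.03 = 87.095 sabins.
Volume V = 11.5 × 10.8 × 3.4 = 422.28 m³.
Sabine: RT60 = 0.161 × 422.28 / 87.095 = 0.78 s.

0.78 seconds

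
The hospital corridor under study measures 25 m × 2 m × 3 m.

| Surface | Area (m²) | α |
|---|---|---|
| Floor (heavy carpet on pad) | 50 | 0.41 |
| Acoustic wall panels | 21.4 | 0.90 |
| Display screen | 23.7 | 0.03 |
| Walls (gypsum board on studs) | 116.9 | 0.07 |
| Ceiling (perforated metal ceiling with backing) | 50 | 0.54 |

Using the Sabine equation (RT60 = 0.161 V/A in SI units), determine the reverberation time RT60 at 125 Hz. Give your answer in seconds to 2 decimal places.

0.32 s

A = Σ Sᵢαᵢ = 50×0.41 + 21.4×0.90 + 23.7×0.03 + 116.9×0.07 + 50×0.54 = 75.654 sabins.
Room volume: 150 m³.
T = 0.161 V/A = 0.161·150/75.654 = 0.32 s.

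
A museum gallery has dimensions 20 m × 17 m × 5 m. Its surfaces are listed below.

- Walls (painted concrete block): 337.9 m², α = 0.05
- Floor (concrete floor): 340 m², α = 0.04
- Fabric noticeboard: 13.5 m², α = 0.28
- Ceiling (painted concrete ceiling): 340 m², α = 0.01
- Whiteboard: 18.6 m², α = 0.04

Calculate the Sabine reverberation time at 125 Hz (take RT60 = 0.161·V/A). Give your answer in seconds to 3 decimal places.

A = Σ Sᵢαᵢ = 337.9·0.05 + 340·0.04 + 13.5·0.28 + 340·0.01 + 18.6·0.04 = 38.419 sabins.
V = 20·17·5 = 1700 m³.
Sabine: RT60 = 0.161 × 1700 / 38.419 = 7.124 s.

7.124 s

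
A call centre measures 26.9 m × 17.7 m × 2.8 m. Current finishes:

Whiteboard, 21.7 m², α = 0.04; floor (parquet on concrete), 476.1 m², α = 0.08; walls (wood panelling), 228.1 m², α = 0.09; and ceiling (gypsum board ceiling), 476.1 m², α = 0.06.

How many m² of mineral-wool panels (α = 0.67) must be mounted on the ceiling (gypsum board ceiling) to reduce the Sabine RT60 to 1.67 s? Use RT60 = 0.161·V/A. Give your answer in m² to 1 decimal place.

66.4

A₁ = Σ Sᵢαᵢ = 21.7*0.04 + 476.1*0.08 + 228.1*0.09 + 476.1*0.06 = 88.051 sabins.
Required A₂ = 0.161·1333.164/1.67 = 128.527 sabins.
Absorption to add: 128.527 − 88.051 = 40.476 sabins.
Each m² of panel replacing the ceiling (gypsum board ceiling) adds (0.67 − 0.06) = 0.61 sabins.
Panel area = 40.476 / 0.61 = 66.4 m².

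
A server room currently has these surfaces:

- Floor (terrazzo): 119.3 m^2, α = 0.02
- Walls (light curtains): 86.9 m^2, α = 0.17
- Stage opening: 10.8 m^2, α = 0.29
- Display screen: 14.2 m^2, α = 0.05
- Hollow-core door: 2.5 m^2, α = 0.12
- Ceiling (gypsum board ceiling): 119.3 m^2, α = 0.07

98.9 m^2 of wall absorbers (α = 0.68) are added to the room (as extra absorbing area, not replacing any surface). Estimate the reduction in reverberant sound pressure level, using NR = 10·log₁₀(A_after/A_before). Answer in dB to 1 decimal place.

5.1 dB

Total absorption A_before = 119.3·0.02 + 86.9·0.17 + 10.8·0.29 + 14.2·0.05 + 2.5·0.12 + 119.3·0.07
  = 2.386 + 14.773 + 3.132 + 0.710 + 0.300 + 8.351 = 29.652 m^2 sabins.
Treatment contributes 98.9·0.68 = 67.252 sabins.
A_after = 29.652 + 67.252 = 96.904 sabins.
Reduction = 10 log₁₀(A_after/A_before) = 10 log₁₀(3.2680) = 5.1 dB.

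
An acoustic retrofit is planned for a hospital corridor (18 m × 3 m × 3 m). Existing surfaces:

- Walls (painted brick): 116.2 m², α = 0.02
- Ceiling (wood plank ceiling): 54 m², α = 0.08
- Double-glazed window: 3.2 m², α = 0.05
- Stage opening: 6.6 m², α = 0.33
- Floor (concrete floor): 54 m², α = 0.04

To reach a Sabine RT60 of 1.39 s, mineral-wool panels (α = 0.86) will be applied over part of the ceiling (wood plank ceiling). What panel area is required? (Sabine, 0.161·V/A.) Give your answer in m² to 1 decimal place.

A₁ = Σ Sᵢαᵢ = 116.2×0.02 + 54×0.08 + 3.2×0.05 + 6.6×0.33 + 54×0.04 = 11.142 sabins.
Required A₂ = 0.161·162/1.39 = 18.764 sabins.
ΔA needed = 18.764 − 11.142 = 7.622 sabins.
Each m² of panel replacing the ceiling (wood plank ceiling) adds (0.86 − 0.08) = 0.78 sabins.
Area = ΔA/Δα = 7.622/0.78 = 9.8 m².

9.8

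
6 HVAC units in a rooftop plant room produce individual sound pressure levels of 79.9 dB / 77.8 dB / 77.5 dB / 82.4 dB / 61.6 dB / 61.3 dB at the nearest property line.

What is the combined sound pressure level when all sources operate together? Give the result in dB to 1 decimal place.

Converting to relative power and adding: 10^(79.9/10) + 10^(77.8/10) + 10^(77.5/10) + 10^(82.4/10) + 10^(61.6/10) + 10^(61.3/10) = 3.908e+08.
L_total = 10·log₁₀(3.908e+08) = 85.9 dB.

85.9 dB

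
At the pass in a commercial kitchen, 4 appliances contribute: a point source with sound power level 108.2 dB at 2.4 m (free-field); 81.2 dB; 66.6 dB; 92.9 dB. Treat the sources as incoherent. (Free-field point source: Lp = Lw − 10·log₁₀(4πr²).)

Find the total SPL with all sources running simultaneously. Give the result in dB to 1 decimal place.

94.8 dB

Source at 2.4 m: Lp = 108.2 − 10·log₁₀(4π·2.4²) = 108.2 − 10·log₁₀(72.382) = 89.6 dB.
Converting to relative power and adding: 10^(89.6/10) + 10^(81.2/10) + 10^(66.6/10) + 10^(92.9/10) = 2.998e+09.
Back to dB: 10·log₁₀ Σ = 94.8 dB.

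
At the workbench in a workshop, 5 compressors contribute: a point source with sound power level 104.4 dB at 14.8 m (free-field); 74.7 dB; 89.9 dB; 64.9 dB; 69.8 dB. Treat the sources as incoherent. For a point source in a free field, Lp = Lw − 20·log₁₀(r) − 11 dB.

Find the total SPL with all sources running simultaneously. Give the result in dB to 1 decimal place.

Source at 14.8 m: Lp = 104.4 − 20·log₁₀(14.8) − 11 = 70.0 dB.
Sum in the linear (power) domain: Σ 10^(Lᵢ/10) = 10^(70.0/10) + 10^(74.7/10) + 10^(89.9/10) + 10^(64.9/10) + 10^(69.8/10) = 1.029e+09.
Combined level = 10 log₁₀(1.029e+09) = 90.1 dB.

90.1 dB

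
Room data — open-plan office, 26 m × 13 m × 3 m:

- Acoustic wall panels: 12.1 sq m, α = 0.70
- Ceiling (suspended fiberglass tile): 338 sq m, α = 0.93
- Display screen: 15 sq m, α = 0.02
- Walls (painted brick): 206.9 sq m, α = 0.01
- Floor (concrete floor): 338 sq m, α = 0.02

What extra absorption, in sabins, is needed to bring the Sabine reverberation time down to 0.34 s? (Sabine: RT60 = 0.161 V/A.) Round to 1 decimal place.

148.2 sabins

Total absorption A₁ = 12.1×0.70 + 338×0.93 + 15×0.02 + 206.9×0.01 + 338×0.02
  = 8.470 + 314.340 + 0.300 + 2.069 + 6.760 = 331.939 sq m sabins.
For T = 0.34 s, need A₂ = 0.161·V/T = 0.161·1014/0.34 = 480.159 sabins.
ΔA = A₂ − A₁ = 480.159 − 331.939 = 148.2 sabins.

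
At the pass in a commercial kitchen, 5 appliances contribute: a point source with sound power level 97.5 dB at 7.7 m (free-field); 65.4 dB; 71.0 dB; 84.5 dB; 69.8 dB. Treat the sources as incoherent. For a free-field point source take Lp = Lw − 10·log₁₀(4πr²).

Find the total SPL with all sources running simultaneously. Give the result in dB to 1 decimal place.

Source at 7.7 m: Lp = 97.5 − 10·log₁₀(4π·7.7²) = 97.5 − 10·log₁₀(745.060) = 68.8 dB.
Σ 10^(Lᵢ/10) = 3.15e+08.
L_total = 10·log₁₀(3.15e+08) = 85.0 dB.

85.0 dB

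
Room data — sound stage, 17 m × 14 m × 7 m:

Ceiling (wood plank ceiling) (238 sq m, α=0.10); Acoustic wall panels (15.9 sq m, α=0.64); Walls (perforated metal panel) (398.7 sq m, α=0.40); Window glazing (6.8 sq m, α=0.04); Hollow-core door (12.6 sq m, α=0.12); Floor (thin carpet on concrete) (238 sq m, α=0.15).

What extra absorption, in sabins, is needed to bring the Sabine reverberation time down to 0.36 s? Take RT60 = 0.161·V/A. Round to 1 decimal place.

514.1 sabins

Summing Sᵢαᵢ: 23.800 + 10.176 + 159.480 + 0.272 + 1.512 + 35.700 → A₁ = 230.940 sabins.
V = 1666 m³. Required absorption A₂ = 0.161 × 1666 / 0.36 = 745.072 sabins.
Shortfall: 745.072 − 230.940 = 514.1 sabins.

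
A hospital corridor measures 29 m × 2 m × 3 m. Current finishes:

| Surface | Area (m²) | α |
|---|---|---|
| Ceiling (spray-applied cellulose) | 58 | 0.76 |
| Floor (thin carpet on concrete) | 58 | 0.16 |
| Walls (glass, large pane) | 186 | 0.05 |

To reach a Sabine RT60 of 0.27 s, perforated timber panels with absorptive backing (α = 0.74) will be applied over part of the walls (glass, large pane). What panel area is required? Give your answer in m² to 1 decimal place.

A₁ = Σ Sᵢαᵢ = 58*0.76 + 58*0.16 + 186*0.05 = 62.660 sabins.
Required A₂ = 0.161·174/0.27 = 103.756 sabins.
Absorption to add: 103.756 − 62.660 = 41.096 sabins.
Each m² of panel replacing the walls (glass, large pane) adds (0.74 − 0.05) = 0.69 sabins.
Area = ΔA/Δα = 41.096/0.69 = 59.6 m².

59.6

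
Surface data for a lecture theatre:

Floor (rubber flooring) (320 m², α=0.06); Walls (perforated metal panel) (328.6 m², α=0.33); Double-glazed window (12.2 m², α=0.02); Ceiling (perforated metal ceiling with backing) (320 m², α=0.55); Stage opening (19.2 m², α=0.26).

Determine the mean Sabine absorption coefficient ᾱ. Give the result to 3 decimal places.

0.309

Total surface area S = 1000.0 m².
Σ(Sᵢαᵢ) = 320×0.06 + 328.6×0.33 + 12.2×0.02 + 320×0.55 + 19.2×0.26 = 308.874.
ᾱ = A/S = 0.309.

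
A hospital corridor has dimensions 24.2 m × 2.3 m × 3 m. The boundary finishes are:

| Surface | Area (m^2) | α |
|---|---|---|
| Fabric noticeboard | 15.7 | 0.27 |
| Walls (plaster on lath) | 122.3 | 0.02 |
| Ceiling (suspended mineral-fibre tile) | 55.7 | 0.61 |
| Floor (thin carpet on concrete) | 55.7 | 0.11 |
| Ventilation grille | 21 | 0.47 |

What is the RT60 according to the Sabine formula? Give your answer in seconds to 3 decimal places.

A = Σ Sᵢαᵢ = 15.7*0.27 + 122.3*0.02 + 55.7*0.61 + 55.7*0.11 + 21*0.47 = 56.659 sabins.
V = 24.2·2.3·3 = 166.98 m³.
T = 0.161 V/A = 0.161·166.98/56.659 = 0.474 s.

0.474 s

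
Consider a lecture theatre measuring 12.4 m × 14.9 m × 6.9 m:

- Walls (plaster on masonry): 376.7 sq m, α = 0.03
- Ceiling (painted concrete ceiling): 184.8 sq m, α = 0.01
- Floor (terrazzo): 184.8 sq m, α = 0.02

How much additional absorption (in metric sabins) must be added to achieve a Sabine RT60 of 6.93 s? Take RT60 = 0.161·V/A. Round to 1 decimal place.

12.8 sabins

A₁ = Σ Sᵢαᵢ = 376.7*0.03 + 184.8*0.01 + 184.8*0.02 = 16.845 sabins.
Target A₂ = 0.161·1274.844/6.93 = 29.618 sabins (V = 1274.844 m³).
ΔA = A₂ − A₁ = 29.618 − 16.845 = 12.8 sabins.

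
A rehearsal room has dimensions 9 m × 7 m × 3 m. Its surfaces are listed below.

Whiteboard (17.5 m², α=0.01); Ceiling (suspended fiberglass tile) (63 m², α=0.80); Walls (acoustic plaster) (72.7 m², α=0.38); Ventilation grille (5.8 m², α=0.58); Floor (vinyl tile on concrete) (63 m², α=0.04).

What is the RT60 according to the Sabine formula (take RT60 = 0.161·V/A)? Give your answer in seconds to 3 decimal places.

0.362 s

A = Σ Sᵢαᵢ = 17.5*0.01 + 63*0.80 + 72.7*0.38 + 5.8*0.58 + 63*0.04 = 84.085 sabins.
V = 9·7·3 = 189 m³.
T = 0.161 V/A = 0.161·189/84.085 = 0.362 s.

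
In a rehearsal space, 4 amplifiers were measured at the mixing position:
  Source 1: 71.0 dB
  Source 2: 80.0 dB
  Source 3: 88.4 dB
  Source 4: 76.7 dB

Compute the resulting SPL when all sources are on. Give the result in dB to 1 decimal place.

Converting to relative power and adding: 10^(71.0/10) + 10^(80.0/10) + 10^(88.4/10) + 10^(76.7/10) = 8.512e+08.
L_total = 10·log₁₀(8.512e+08) = 89.3 dB.

89.3 dB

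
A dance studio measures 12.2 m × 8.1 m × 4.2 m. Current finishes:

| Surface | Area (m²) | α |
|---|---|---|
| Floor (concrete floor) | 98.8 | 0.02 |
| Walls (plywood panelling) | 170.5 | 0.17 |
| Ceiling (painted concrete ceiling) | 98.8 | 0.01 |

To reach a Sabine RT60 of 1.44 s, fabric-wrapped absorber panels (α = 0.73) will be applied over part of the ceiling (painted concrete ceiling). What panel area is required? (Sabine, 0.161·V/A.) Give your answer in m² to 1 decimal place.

20.1

Summing Sᵢαᵢ: 1.976 + 28.985 + 0.988 → A₁ = 31.949 sabins.
V = 415.044 m³. Target absorption A₂ = 0.161 × 415.044 / 1.44 = 46.404 sabins.
Absorption to add: 46.404 − 31.949 = 14.455 sabins.
Net gain per m²: Δα = 0.73 − 0.01 = 0.72.
Area = ΔA/Δα = 14.455/0.72 = 20.1 m².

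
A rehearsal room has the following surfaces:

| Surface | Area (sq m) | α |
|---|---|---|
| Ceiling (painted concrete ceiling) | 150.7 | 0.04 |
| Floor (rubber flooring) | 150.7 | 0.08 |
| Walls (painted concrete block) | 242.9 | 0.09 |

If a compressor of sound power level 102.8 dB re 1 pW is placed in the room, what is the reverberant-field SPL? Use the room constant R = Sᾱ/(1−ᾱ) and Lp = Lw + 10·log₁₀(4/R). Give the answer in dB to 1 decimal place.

Σ(Sᵢαᵢ) = 150.7·0.04 + 150.7·0.08 + 242.9·0.09 = 39.945; total area S = 544.3 sq m.
ᾱ = 39.945/544.3 = 0.0734; R = Sᾱ/(1−ᾱ) = 39.945/(1−0.0734) = 43.109 sq m.
Lp = Lw + 10 log₁₀(4/R) = 102.8 -10.33 = 92.5 dB.

92.5 dB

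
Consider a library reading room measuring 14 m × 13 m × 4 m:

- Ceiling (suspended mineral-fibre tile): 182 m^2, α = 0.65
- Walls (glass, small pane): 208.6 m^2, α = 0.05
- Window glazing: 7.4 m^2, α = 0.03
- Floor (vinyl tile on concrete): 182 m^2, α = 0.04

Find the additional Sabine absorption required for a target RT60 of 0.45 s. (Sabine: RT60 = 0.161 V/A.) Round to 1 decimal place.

124.2 sabins

Total absorption A₁ = 182·0.65 + 208.6·0.05 + 7.4·0.03 + 182·0.04
  = 118.300 + 10.430 + 0.222 + 7.280 = 136.232 m^2 sabins.
Target A₂ = 0.161·728/0.45 = 260.462 sabins (V = 728 m³).
Shortfall: 260.462 − 136.232 = 124.2 sabins.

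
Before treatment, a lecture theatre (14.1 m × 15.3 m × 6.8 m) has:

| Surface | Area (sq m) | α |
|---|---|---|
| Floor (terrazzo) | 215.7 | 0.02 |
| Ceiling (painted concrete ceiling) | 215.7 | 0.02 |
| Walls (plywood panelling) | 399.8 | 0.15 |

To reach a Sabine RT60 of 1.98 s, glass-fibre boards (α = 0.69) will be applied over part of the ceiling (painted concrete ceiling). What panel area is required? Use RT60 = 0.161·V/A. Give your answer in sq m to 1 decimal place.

Total absorption A₁ = 215.7×0.02 + 215.7×0.02 + 399.8×0.15
  = 4.314 + 4.314 + 59.970 = 68.598 sq m sabins.
V = 1466.964 m³. Target absorption A₂ = 0.161 × 1466.964 / 1.98 = 119.283 sabins.
Absorption to add: 119.283 − 68.598 = 50.685 sabins.
Net gain per sq m: Δα = 0.69 − 0.02 = 0.67.
Area = ΔA/Δα = 50.685/0.67 = 75.6 sq m.

75.6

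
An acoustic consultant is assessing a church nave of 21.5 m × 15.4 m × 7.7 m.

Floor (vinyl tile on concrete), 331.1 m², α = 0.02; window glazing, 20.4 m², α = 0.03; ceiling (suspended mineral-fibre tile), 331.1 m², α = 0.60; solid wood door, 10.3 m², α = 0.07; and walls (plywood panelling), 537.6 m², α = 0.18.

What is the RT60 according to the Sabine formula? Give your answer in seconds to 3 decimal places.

1.353 s

Summing Sᵢαᵢ: 6.622 + 0.612 + 198.660 + 0.721 + 96.768 → A = 303.383 sabins.
Room volume: 2549.47 m³.
RT60 = 0.161 · V / A = 0.161 × 2549.47 / 303.383 = 1.353 s.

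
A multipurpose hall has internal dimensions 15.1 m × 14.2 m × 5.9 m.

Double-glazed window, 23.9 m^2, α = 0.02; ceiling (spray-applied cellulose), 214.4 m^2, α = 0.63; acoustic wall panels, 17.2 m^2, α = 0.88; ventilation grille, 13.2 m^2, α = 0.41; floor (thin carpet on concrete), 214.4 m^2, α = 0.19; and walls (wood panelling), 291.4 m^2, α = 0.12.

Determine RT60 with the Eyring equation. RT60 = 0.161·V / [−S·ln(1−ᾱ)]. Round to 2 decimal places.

0.74 s

Total surface area S = 23.9 + 214.4 + 17.2 + 13.2 + 214.4 + 291.4 = 774.5 m^2.
Absorption A = 23.9·0.02 + 214.4·0.63 + 17.2·0.88 + 13.2·0.41 + 214.4·0.19 + 291.4·0.12 = 231.802 sabins.
Mean coefficient ᾱ = A/S = 0.2993.
−S·ln(1−ᾱ) = −774.5 × ln(1 − 0.2993) = 275.471.
V = 15.1 × 14.2 × 5.9 = 1265.078 m³.
RT60 = 0.161 × 1265.078 / 275.471 = 0.74 s.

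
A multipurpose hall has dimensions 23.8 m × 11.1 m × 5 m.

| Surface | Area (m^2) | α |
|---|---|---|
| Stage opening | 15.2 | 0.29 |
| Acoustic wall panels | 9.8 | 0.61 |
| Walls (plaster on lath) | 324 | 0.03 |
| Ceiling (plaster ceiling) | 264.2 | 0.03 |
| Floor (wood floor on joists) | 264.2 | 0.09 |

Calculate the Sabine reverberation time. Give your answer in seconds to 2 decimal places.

4.10 sec

Equivalent absorption area: A = 15.2·0.29 + 9.8·0.61 + 324·0.03 + 264.2·0.03 + 264.2·0.09 = 51.810 m^2.
Room volume: 1320.9 m³.
T = 0.161 V/A = 0.161·1320.9/51.810 = 4.10 s.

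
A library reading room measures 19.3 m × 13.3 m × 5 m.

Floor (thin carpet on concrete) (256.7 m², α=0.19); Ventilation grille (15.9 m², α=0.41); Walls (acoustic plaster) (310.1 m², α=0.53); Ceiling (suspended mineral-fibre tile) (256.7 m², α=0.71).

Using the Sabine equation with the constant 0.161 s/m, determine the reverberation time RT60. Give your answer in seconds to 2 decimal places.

A = Σ Sᵢαᵢ = 256.7·0.19 + 15.9·0.41 + 310.1·0.53 + 256.7·0.71 = 401.902 sabins.
Room volume: 1283.45 m³.
RT60 = 0.161 · V / A = 0.161 × 1283.45 / 401.902 = 0.51 s.

0.51 s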